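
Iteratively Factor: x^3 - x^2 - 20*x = (x + 4)*(x^2 - 5*x) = x*(x + 4)*(x - 5)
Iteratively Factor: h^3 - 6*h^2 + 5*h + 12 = (h + 1)*(h^2 - 7*h + 12) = (h - 4)*(h + 1)*(h - 3)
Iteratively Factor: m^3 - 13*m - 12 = (m - 4)*(m^2 + 4*m + 3) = (m - 4)*(m + 3)*(m + 1)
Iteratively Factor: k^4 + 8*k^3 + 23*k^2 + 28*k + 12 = (k + 2)*(k^3 + 6*k^2 + 11*k + 6) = (k + 1)*(k + 2)*(k^2 + 5*k + 6) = (k + 1)*(k + 2)*(k + 3)*(k + 2)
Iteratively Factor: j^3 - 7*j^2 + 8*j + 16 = (j + 1)*(j^2 - 8*j + 16) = (j - 4)*(j + 1)*(j - 4)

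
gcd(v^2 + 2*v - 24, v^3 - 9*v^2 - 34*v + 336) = v + 6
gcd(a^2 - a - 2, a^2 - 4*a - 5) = a + 1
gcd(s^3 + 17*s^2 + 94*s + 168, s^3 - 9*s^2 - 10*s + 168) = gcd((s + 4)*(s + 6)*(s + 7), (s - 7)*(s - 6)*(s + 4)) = s + 4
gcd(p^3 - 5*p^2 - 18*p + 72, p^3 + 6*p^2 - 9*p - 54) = p - 3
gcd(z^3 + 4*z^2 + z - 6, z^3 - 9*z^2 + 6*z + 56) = z + 2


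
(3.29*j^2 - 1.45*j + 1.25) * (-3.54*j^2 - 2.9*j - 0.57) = -11.6466*j^4 - 4.408*j^3 - 2.0953*j^2 - 2.7985*j - 0.7125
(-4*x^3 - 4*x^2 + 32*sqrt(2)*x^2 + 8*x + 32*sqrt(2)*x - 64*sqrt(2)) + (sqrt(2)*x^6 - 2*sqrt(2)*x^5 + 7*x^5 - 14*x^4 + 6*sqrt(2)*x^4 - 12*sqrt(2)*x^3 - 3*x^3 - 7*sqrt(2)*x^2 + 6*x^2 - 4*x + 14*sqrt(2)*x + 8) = sqrt(2)*x^6 - 2*sqrt(2)*x^5 + 7*x^5 - 14*x^4 + 6*sqrt(2)*x^4 - 12*sqrt(2)*x^3 - 7*x^3 + 2*x^2 + 25*sqrt(2)*x^2 + 4*x + 46*sqrt(2)*x - 64*sqrt(2) + 8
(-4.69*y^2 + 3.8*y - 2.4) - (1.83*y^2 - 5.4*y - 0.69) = -6.52*y^2 + 9.2*y - 1.71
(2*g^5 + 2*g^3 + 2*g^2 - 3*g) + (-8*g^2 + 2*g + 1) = 2*g^5 + 2*g^3 - 6*g^2 - g + 1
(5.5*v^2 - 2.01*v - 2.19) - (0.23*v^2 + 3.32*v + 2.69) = 5.27*v^2 - 5.33*v - 4.88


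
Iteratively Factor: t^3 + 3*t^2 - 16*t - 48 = (t + 3)*(t^2 - 16) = (t - 4)*(t + 3)*(t + 4)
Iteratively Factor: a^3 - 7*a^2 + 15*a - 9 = (a - 3)*(a^2 - 4*a + 3) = (a - 3)*(a - 1)*(a - 3)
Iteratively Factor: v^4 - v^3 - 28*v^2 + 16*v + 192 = (v + 4)*(v^3 - 5*v^2 - 8*v + 48) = (v + 3)*(v + 4)*(v^2 - 8*v + 16) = (v - 4)*(v + 3)*(v + 4)*(v - 4)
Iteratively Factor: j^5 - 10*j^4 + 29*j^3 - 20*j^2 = (j - 1)*(j^4 - 9*j^3 + 20*j^2) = (j - 4)*(j - 1)*(j^3 - 5*j^2) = (j - 5)*(j - 4)*(j - 1)*(j^2) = j*(j - 5)*(j - 4)*(j - 1)*(j)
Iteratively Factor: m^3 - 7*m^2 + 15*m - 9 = (m - 3)*(m^2 - 4*m + 3) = (m - 3)*(m - 1)*(m - 3)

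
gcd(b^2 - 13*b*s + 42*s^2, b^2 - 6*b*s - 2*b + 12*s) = -b + 6*s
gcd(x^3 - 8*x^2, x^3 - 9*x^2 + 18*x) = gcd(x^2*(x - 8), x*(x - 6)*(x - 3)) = x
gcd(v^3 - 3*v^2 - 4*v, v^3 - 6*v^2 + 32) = v - 4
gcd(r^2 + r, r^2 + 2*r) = r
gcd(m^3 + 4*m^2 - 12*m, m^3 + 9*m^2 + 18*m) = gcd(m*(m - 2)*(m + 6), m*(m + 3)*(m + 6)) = m^2 + 6*m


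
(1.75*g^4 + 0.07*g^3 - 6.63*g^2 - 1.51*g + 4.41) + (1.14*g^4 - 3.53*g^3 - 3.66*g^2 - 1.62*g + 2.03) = 2.89*g^4 - 3.46*g^3 - 10.29*g^2 - 3.13*g + 6.44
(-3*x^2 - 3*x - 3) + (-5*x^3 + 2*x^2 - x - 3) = -5*x^3 - x^2 - 4*x - 6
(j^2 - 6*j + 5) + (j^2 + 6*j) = 2*j^2 + 5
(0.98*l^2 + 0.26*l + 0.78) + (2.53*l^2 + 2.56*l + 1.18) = 3.51*l^2 + 2.82*l + 1.96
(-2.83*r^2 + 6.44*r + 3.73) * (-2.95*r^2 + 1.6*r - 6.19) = 8.3485*r^4 - 23.526*r^3 + 16.8182*r^2 - 33.8956*r - 23.0887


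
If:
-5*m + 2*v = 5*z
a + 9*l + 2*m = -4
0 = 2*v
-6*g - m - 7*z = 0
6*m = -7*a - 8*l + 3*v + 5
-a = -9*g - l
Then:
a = 659/525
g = 22/105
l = -331/525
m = 22/105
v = 0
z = -22/105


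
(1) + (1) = 2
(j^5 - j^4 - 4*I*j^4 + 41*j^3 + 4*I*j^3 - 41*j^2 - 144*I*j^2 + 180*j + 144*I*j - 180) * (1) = j^5 - j^4 - 4*I*j^4 + 41*j^3 + 4*I*j^3 - 41*j^2 - 144*I*j^2 + 180*j + 144*I*j - 180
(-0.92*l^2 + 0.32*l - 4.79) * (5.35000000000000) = -4.922*l^2 + 1.712*l - 25.6265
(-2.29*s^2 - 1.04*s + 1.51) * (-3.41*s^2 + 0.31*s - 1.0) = 7.8089*s^4 + 2.8365*s^3 - 3.1815*s^2 + 1.5081*s - 1.51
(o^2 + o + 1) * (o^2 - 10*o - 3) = o^4 - 9*o^3 - 12*o^2 - 13*o - 3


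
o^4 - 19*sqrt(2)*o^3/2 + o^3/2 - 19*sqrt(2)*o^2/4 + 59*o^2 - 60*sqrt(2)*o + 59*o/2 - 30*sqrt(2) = (o + 1/2)*(o - 4*sqrt(2))*(o - 3*sqrt(2))*(o - 5*sqrt(2)/2)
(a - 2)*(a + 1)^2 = a^3 - 3*a - 2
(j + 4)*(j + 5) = j^2 + 9*j + 20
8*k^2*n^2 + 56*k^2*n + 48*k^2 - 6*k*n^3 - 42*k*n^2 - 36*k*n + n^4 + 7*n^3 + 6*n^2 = (-4*k + n)*(-2*k + n)*(n + 1)*(n + 6)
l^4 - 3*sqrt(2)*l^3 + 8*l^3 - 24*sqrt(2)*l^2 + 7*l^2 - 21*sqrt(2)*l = l*(l + 1)*(l + 7)*(l - 3*sqrt(2))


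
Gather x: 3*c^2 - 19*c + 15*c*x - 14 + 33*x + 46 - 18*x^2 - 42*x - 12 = 3*c^2 - 19*c - 18*x^2 + x*(15*c - 9) + 20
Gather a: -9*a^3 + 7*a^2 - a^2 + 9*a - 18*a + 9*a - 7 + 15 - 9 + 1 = -9*a^3 + 6*a^2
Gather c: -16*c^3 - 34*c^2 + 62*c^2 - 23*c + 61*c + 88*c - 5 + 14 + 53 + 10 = -16*c^3 + 28*c^2 + 126*c + 72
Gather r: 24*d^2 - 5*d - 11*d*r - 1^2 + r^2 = 24*d^2 - 11*d*r - 5*d + r^2 - 1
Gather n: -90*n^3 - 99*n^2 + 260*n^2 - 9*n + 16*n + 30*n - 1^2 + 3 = -90*n^3 + 161*n^2 + 37*n + 2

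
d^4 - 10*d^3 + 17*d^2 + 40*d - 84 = (d - 7)*(d - 3)*(d - 2)*(d + 2)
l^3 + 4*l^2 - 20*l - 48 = (l - 4)*(l + 2)*(l + 6)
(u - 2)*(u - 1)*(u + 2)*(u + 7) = u^4 + 6*u^3 - 11*u^2 - 24*u + 28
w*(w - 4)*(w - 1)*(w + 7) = w^4 + 2*w^3 - 31*w^2 + 28*w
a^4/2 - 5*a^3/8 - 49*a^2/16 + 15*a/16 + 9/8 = (a/2 + 1)*(a - 3)*(a - 3/4)*(a + 1/2)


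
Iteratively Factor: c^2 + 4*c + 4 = (c + 2)*(c + 2)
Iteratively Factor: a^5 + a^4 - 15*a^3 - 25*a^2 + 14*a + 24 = (a - 4)*(a^4 + 5*a^3 + 5*a^2 - 5*a - 6) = (a - 4)*(a + 1)*(a^3 + 4*a^2 + a - 6) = (a - 4)*(a + 1)*(a + 3)*(a^2 + a - 2) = (a - 4)*(a + 1)*(a + 2)*(a + 3)*(a - 1)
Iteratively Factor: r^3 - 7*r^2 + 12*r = (r)*(r^2 - 7*r + 12) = r*(r - 3)*(r - 4)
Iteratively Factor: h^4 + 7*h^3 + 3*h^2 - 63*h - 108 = (h - 3)*(h^3 + 10*h^2 + 33*h + 36) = (h - 3)*(h + 4)*(h^2 + 6*h + 9) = (h - 3)*(h + 3)*(h + 4)*(h + 3)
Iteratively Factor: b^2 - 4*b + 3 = (b - 3)*(b - 1)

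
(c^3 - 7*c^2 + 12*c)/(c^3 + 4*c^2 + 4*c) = (c^2 - 7*c + 12)/(c^2 + 4*c + 4)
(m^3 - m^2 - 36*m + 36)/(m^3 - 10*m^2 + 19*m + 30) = (m^2 + 5*m - 6)/(m^2 - 4*m - 5)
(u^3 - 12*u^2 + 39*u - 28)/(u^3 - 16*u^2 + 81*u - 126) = (u^2 - 5*u + 4)/(u^2 - 9*u + 18)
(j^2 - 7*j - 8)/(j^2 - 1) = (j - 8)/(j - 1)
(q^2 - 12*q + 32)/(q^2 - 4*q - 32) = (q - 4)/(q + 4)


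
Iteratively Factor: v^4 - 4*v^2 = (v)*(v^3 - 4*v) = v*(v + 2)*(v^2 - 2*v) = v*(v - 2)*(v + 2)*(v)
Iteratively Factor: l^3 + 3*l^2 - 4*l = (l)*(l^2 + 3*l - 4) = l*(l + 4)*(l - 1)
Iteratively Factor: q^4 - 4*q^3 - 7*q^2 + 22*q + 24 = (q - 4)*(q^3 - 7*q - 6) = (q - 4)*(q - 3)*(q^2 + 3*q + 2) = (q - 4)*(q - 3)*(q + 1)*(q + 2)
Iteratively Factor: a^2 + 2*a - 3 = (a - 1)*(a + 3)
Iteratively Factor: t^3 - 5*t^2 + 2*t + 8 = (t - 4)*(t^2 - t - 2) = (t - 4)*(t + 1)*(t - 2)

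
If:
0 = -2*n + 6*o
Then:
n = 3*o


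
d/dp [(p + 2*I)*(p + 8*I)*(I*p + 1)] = 3*I*p^2 - 18*p - 6*I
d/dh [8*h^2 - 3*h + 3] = 16*h - 3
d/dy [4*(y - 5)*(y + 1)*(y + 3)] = 12*y^2 - 8*y - 68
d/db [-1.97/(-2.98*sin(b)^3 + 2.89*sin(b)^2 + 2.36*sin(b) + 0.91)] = (-17.6118*sin(b)^2 + 11.3866*sin(b) + 4.6492)*cos(b)/(-2.98*sin(b)^3 + 2.89*sin(b)^2 + 2.36*sin(b) + 0.91)^2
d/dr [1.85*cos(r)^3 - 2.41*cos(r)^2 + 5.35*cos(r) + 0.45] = (-5.55*cos(r)^2 + 4.82*cos(r) - 5.35)*sin(r)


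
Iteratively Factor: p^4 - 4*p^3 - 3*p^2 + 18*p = (p + 2)*(p^3 - 6*p^2 + 9*p) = (p - 3)*(p + 2)*(p^2 - 3*p) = p*(p - 3)*(p + 2)*(p - 3)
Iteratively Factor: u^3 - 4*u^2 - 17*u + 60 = (u - 5)*(u^2 + u - 12) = (u - 5)*(u + 4)*(u - 3)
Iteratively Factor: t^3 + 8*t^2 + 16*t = (t + 4)*(t^2 + 4*t) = t*(t + 4)*(t + 4)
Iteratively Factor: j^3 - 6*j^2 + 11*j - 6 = (j - 3)*(j^2 - 3*j + 2) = (j - 3)*(j - 1)*(j - 2)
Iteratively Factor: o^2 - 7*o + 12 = (o - 3)*(o - 4)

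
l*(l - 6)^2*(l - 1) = l^4 - 13*l^3 + 48*l^2 - 36*l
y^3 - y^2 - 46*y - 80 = (y - 8)*(y + 2)*(y + 5)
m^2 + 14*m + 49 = (m + 7)^2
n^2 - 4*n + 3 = (n - 3)*(n - 1)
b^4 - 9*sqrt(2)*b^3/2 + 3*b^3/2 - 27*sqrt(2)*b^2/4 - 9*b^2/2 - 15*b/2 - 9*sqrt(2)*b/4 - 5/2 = (b + 1/2)*(b + 1)*(b - 5*sqrt(2))*(b + sqrt(2)/2)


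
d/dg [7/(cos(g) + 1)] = 7*sin(g)/(cos(g) + 1)^2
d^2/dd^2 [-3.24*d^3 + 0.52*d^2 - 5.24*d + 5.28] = 1.04 - 19.44*d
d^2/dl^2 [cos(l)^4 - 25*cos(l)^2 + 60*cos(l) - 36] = -16*sin(l)^4 - 80*sin(l)^2 - 60*cos(l) + 46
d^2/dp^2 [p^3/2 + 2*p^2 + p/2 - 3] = 3*p + 4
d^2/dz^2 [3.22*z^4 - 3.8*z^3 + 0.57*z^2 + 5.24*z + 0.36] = 38.64*z^2 - 22.8*z + 1.14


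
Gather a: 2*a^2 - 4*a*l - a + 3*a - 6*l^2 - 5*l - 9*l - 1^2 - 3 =2*a^2 + a*(2 - 4*l) - 6*l^2 - 14*l - 4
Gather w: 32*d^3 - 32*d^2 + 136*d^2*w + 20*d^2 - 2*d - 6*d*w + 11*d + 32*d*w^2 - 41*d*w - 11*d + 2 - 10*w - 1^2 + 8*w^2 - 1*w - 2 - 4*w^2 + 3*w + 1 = 32*d^3 - 12*d^2 - 2*d + w^2*(32*d + 4) + w*(136*d^2 - 47*d - 8)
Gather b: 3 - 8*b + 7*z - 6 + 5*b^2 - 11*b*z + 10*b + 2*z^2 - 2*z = 5*b^2 + b*(2 - 11*z) + 2*z^2 + 5*z - 3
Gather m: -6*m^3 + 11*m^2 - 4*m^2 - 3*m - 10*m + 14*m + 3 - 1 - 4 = -6*m^3 + 7*m^2 + m - 2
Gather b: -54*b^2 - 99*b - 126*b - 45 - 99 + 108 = -54*b^2 - 225*b - 36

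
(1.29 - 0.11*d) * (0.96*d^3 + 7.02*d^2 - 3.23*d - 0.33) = -0.1056*d^4 + 0.4662*d^3 + 9.4111*d^2 - 4.1304*d - 0.4257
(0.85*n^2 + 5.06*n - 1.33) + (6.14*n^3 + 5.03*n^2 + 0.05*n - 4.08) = 6.14*n^3 + 5.88*n^2 + 5.11*n - 5.41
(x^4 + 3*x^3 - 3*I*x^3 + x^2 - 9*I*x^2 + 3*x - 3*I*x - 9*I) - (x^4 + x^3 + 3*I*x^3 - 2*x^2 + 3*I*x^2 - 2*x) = 2*x^3 - 6*I*x^3 + 3*x^2 - 12*I*x^2 + 5*x - 3*I*x - 9*I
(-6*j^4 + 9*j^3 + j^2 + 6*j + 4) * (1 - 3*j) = 18*j^5 - 33*j^4 + 6*j^3 - 17*j^2 - 6*j + 4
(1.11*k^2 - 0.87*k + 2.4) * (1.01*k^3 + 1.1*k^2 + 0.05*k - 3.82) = 1.1211*k^5 + 0.3423*k^4 + 1.5225*k^3 - 1.6437*k^2 + 3.4434*k - 9.168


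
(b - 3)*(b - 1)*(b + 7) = b^3 + 3*b^2 - 25*b + 21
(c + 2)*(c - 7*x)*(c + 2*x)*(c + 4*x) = c^4 - c^3*x + 2*c^3 - 34*c^2*x^2 - 2*c^2*x - 56*c*x^3 - 68*c*x^2 - 112*x^3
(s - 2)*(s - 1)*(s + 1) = s^3 - 2*s^2 - s + 2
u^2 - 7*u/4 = u*(u - 7/4)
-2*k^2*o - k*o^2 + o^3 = o*(-2*k + o)*(k + o)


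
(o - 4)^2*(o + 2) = o^3 - 6*o^2 + 32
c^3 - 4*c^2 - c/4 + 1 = (c - 4)*(c - 1/2)*(c + 1/2)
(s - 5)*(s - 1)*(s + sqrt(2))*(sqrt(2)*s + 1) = sqrt(2)*s^4 - 6*sqrt(2)*s^3 + 3*s^3 - 18*s^2 + 6*sqrt(2)*s^2 - 6*sqrt(2)*s + 15*s + 5*sqrt(2)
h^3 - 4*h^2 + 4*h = h*(h - 2)^2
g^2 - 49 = (g - 7)*(g + 7)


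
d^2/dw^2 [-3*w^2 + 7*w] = -6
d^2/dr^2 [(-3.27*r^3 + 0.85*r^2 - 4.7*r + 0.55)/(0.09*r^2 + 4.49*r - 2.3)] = (2.77555756156289e-17*r^5 - 133.963944*r^3 + 203.69817*r^2 - 108.29367*r - 65.67699)/(0.000729*r^6 + 0.109107*r^5 + 5.387337*r^4 + 84.942269*r^3 - 137.67639*r^2 + 71.2563*r - 12.167)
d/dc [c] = 1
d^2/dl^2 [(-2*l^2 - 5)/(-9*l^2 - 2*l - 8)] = 2*(-36*l^3 + 783*l^2 + 270*l - 212)/(729*l^6 + 486*l^5 + 2052*l^4 + 872*l^3 + 1824*l^2 + 384*l + 512)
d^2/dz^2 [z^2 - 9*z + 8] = 2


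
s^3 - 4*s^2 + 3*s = s*(s - 3)*(s - 1)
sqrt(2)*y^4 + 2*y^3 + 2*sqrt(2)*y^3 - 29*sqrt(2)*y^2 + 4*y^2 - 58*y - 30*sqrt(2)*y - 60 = (y - 5)*(y + 6)*(y + sqrt(2))*(sqrt(2)*y + sqrt(2))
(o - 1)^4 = o^4 - 4*o^3 + 6*o^2 - 4*o + 1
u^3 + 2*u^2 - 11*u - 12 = (u - 3)*(u + 1)*(u + 4)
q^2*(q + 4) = q^3 + 4*q^2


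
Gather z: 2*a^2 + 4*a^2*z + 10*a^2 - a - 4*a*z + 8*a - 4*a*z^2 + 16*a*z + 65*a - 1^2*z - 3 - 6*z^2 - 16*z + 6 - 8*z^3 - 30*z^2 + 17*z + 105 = 12*a^2 + 72*a - 8*z^3 + z^2*(-4*a - 36) + z*(4*a^2 + 12*a) + 108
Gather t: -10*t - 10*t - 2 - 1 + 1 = -20*t - 2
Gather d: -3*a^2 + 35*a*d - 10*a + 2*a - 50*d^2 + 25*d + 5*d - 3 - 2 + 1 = -3*a^2 - 8*a - 50*d^2 + d*(35*a + 30) - 4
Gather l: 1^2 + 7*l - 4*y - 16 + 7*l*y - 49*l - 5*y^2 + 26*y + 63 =l*(7*y - 42) - 5*y^2 + 22*y + 48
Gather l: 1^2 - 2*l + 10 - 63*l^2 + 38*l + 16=-63*l^2 + 36*l + 27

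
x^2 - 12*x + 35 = (x - 7)*(x - 5)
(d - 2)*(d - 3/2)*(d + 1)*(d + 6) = d^4 + 7*d^3/2 - 31*d^2/2 + 18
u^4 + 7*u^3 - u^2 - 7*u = u*(u - 1)*(u + 1)*(u + 7)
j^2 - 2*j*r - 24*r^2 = (j - 6*r)*(j + 4*r)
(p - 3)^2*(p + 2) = p^3 - 4*p^2 - 3*p + 18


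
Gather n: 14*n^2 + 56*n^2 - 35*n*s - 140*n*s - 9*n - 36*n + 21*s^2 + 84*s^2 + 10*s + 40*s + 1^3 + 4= 70*n^2 + n*(-175*s - 45) + 105*s^2 + 50*s + 5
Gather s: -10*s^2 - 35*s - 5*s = -10*s^2 - 40*s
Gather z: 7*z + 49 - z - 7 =6*z + 42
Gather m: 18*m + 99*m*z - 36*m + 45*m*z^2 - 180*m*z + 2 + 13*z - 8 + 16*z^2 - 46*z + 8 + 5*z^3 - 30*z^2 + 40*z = m*(45*z^2 - 81*z - 18) + 5*z^3 - 14*z^2 + 7*z + 2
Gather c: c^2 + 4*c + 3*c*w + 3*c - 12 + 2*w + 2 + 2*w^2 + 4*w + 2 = c^2 + c*(3*w + 7) + 2*w^2 + 6*w - 8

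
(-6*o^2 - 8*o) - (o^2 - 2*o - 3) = -7*o^2 - 6*o + 3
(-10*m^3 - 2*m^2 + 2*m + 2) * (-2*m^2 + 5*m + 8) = 20*m^5 - 46*m^4 - 94*m^3 - 10*m^2 + 26*m + 16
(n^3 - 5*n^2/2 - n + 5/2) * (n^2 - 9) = n^5 - 5*n^4/2 - 10*n^3 + 25*n^2 + 9*n - 45/2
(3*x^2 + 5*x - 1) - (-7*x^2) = 10*x^2 + 5*x - 1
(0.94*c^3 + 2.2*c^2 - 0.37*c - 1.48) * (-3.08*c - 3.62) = -2.8952*c^4 - 10.1788*c^3 - 6.8244*c^2 + 5.8978*c + 5.3576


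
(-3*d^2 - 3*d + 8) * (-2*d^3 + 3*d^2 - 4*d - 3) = 6*d^5 - 3*d^4 - 13*d^3 + 45*d^2 - 23*d - 24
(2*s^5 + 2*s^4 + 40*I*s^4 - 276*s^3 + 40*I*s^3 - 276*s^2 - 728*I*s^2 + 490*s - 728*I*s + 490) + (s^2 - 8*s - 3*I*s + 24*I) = 2*s^5 + 2*s^4 + 40*I*s^4 - 276*s^3 + 40*I*s^3 - 275*s^2 - 728*I*s^2 + 482*s - 731*I*s + 490 + 24*I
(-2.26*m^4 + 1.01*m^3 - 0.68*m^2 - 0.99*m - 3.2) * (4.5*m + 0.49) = -10.17*m^5 + 3.4376*m^4 - 2.5651*m^3 - 4.7882*m^2 - 14.8851*m - 1.568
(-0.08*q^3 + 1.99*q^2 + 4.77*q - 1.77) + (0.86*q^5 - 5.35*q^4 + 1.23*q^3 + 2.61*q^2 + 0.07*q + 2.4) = 0.86*q^5 - 5.35*q^4 + 1.15*q^3 + 4.6*q^2 + 4.84*q + 0.63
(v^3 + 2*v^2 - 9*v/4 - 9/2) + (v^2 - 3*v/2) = v^3 + 3*v^2 - 15*v/4 - 9/2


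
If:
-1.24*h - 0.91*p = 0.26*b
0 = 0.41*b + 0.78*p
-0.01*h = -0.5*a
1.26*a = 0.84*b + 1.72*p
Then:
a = 0.00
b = 0.00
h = 0.00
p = 0.00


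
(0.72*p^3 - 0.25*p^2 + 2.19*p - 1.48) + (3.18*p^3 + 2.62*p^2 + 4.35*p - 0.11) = 3.9*p^3 + 2.37*p^2 + 6.54*p - 1.59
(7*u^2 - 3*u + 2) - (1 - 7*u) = 7*u^2 + 4*u + 1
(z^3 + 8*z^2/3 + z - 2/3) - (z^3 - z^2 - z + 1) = 11*z^2/3 + 2*z - 5/3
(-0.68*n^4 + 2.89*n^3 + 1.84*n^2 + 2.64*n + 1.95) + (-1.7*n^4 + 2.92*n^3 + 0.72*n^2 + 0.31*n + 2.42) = -2.38*n^4 + 5.81*n^3 + 2.56*n^2 + 2.95*n + 4.37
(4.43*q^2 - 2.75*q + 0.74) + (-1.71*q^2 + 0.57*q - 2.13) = 2.72*q^2 - 2.18*q - 1.39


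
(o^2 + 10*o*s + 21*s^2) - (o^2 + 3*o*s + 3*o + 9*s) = 7*o*s - 3*o + 21*s^2 - 9*s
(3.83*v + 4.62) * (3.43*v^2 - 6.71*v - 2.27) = 13.1369*v^3 - 9.8527*v^2 - 39.6943*v - 10.4874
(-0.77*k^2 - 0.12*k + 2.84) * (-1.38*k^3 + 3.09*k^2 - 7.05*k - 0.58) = 1.0626*k^5 - 2.2137*k^4 + 1.1385*k^3 + 10.0682*k^2 - 19.9524*k - 1.6472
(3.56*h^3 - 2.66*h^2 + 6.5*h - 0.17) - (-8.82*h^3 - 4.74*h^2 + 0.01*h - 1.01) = 12.38*h^3 + 2.08*h^2 + 6.49*h + 0.84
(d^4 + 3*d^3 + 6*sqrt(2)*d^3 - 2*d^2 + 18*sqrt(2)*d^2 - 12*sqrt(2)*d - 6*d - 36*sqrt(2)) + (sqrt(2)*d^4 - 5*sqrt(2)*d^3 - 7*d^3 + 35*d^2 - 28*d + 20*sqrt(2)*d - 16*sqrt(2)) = d^4 + sqrt(2)*d^4 - 4*d^3 + sqrt(2)*d^3 + 18*sqrt(2)*d^2 + 33*d^2 - 34*d + 8*sqrt(2)*d - 52*sqrt(2)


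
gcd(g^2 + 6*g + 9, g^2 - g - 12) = g + 3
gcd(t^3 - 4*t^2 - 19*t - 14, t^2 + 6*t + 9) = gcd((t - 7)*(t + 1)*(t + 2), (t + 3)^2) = 1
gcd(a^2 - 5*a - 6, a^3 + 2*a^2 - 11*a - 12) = a + 1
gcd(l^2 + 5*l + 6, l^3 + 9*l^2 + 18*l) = l + 3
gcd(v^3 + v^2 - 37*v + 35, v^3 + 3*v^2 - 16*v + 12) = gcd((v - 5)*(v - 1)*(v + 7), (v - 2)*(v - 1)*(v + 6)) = v - 1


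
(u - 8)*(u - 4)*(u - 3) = u^3 - 15*u^2 + 68*u - 96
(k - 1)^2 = k^2 - 2*k + 1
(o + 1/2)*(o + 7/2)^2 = o^3 + 15*o^2/2 + 63*o/4 + 49/8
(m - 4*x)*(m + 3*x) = m^2 - m*x - 12*x^2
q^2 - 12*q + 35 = (q - 7)*(q - 5)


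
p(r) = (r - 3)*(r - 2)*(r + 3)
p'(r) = (r - 3)*(r - 2) + (r - 3)*(r + 3) + (r - 2)*(r + 3)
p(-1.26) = 24.16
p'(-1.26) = 0.80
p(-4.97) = -109.44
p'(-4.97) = 84.98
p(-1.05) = 24.09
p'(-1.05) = -1.49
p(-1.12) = 24.17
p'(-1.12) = -0.76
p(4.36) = 23.62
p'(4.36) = 30.59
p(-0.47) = 21.68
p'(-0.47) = -6.46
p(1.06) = 7.40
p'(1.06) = -9.87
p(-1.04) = 24.07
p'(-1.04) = -1.60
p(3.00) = 0.00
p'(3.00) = 6.00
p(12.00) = 1350.00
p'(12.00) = 375.00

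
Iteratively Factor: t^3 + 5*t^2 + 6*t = (t)*(t^2 + 5*t + 6) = t*(t + 3)*(t + 2)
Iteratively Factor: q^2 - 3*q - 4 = (q - 4)*(q + 1)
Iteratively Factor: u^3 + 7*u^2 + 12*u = (u + 3)*(u^2 + 4*u) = u*(u + 3)*(u + 4)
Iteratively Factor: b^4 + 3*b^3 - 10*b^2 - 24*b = (b - 3)*(b^3 + 6*b^2 + 8*b) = (b - 3)*(b + 2)*(b^2 + 4*b) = (b - 3)*(b + 2)*(b + 4)*(b)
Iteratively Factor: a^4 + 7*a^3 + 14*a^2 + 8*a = (a + 2)*(a^3 + 5*a^2 + 4*a) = a*(a + 2)*(a^2 + 5*a + 4) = a*(a + 2)*(a + 4)*(a + 1)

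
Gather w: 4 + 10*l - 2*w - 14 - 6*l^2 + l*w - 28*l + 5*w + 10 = -6*l^2 - 18*l + w*(l + 3)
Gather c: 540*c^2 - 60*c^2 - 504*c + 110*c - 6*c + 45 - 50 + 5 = 480*c^2 - 400*c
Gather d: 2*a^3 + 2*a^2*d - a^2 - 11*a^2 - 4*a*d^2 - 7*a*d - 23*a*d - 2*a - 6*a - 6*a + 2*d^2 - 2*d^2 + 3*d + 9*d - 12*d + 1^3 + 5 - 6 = 2*a^3 - 12*a^2 - 4*a*d^2 - 14*a + d*(2*a^2 - 30*a)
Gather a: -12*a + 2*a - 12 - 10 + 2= -10*a - 20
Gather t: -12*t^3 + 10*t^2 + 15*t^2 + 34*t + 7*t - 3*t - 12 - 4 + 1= -12*t^3 + 25*t^2 + 38*t - 15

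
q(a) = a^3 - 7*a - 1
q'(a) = 3*a^2 - 7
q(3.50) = 17.38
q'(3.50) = 29.75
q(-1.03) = 5.12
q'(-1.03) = -3.82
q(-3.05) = -8.02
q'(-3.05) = 20.91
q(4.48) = 57.56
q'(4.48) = 53.21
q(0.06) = -1.42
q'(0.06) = -6.99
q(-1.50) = 6.12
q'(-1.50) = -0.25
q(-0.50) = 2.38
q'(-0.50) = -6.25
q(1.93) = -7.32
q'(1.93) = 4.17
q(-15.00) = -3271.00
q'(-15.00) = 668.00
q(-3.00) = -7.00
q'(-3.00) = 20.00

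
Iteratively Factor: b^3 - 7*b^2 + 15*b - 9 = (b - 3)*(b^2 - 4*b + 3) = (b - 3)*(b - 1)*(b - 3)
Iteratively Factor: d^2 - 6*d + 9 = (d - 3)*(d - 3)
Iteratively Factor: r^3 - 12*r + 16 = (r + 4)*(r^2 - 4*r + 4) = (r - 2)*(r + 4)*(r - 2)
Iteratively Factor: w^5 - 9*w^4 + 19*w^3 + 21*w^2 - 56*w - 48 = (w + 1)*(w^4 - 10*w^3 + 29*w^2 - 8*w - 48) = (w + 1)^2*(w^3 - 11*w^2 + 40*w - 48) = (w - 4)*(w + 1)^2*(w^2 - 7*w + 12) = (w - 4)*(w - 3)*(w + 1)^2*(w - 4)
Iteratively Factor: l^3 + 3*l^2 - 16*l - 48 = (l - 4)*(l^2 + 7*l + 12) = (l - 4)*(l + 3)*(l + 4)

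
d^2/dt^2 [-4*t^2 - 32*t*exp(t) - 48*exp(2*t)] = -32*t*exp(t) - 192*exp(2*t) - 64*exp(t) - 8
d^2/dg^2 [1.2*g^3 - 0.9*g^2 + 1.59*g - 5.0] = 7.2*g - 1.8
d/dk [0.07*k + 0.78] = 0.0700000000000000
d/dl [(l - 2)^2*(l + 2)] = (l - 2)*(3*l + 2)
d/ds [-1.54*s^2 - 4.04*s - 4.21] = -3.08*s - 4.04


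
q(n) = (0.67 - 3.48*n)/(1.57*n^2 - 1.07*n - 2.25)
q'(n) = (0.67 - 3.48*n)*(1.07 - 3.14*n)/(1.57*n^2 - 1.07*n - 2.25)^2 - 3.48/(1.57*n^2 - 1.07*n - 2.25) = (5.4636*n^2 - 2.1038*n + 8.5469)/(2.4649*n^4 - 3.3598*n^3 - 5.9201*n^2 + 4.815*n + 5.0625)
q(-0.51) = -1.89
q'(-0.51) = 6.57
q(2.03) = -3.12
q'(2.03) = 6.39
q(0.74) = 0.87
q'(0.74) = 2.10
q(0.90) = 1.27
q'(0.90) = 2.94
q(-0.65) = -3.29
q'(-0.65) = 15.39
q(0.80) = 1.01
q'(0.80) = 2.35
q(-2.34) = 1.00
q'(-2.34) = 0.55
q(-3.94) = 0.55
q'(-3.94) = 0.15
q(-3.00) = 0.74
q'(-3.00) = 0.28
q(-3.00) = 0.74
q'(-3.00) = 0.28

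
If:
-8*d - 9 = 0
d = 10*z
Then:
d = -9/8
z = -9/80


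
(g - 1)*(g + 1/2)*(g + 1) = g^3 + g^2/2 - g - 1/2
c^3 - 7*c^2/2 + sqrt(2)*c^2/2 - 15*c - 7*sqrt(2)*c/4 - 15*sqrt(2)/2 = (c - 6)*(c + 5/2)*(c + sqrt(2)/2)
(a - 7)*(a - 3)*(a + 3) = a^3 - 7*a^2 - 9*a + 63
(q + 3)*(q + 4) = q^2 + 7*q + 12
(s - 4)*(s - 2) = s^2 - 6*s + 8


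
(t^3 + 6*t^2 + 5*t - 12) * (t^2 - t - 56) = t^5 + 5*t^4 - 57*t^3 - 353*t^2 - 268*t + 672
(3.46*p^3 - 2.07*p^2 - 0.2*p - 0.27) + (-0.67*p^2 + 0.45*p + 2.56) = 3.46*p^3 - 2.74*p^2 + 0.25*p + 2.29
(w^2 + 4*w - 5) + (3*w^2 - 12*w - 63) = 4*w^2 - 8*w - 68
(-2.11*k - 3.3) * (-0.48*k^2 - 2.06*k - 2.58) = 1.0128*k^3 + 5.9306*k^2 + 12.2418*k + 8.514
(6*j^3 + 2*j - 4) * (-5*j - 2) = -30*j^4 - 12*j^3 - 10*j^2 + 16*j + 8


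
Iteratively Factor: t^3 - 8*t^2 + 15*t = (t)*(t^2 - 8*t + 15) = t*(t - 3)*(t - 5)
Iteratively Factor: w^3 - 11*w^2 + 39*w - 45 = (w - 3)*(w^2 - 8*w + 15) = (w - 3)^2*(w - 5)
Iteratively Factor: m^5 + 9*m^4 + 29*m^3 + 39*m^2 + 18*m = (m)*(m^4 + 9*m^3 + 29*m^2 + 39*m + 18) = m*(m + 3)*(m^3 + 6*m^2 + 11*m + 6) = m*(m + 3)^2*(m^2 + 3*m + 2) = m*(m + 1)*(m + 3)^2*(m + 2)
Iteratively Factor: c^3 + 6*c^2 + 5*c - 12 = (c + 4)*(c^2 + 2*c - 3) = (c + 3)*(c + 4)*(c - 1)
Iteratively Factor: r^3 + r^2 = (r + 1)*(r^2) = r*(r + 1)*(r)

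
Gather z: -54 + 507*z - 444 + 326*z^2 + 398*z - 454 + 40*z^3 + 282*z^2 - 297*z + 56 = 40*z^3 + 608*z^2 + 608*z - 896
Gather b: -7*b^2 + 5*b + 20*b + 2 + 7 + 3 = -7*b^2 + 25*b + 12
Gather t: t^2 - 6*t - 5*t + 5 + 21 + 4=t^2 - 11*t + 30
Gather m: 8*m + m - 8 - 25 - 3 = 9*m - 36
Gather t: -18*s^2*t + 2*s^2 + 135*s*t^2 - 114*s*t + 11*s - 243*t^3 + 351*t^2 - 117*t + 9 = 2*s^2 + 11*s - 243*t^3 + t^2*(135*s + 351) + t*(-18*s^2 - 114*s - 117) + 9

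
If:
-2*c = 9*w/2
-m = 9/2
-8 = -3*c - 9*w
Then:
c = -8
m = -9/2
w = 32/9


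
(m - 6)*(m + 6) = m^2 - 36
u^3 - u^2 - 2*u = u*(u - 2)*(u + 1)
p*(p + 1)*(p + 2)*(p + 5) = p^4 + 8*p^3 + 17*p^2 + 10*p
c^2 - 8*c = c*(c - 8)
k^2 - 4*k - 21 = (k - 7)*(k + 3)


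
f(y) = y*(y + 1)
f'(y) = 2*y + 1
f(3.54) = 16.07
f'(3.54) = 8.08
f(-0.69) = -0.21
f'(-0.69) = -0.38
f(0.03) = 0.03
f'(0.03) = 1.06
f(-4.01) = 12.07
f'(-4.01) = -7.02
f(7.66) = 66.34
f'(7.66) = 16.32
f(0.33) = 0.44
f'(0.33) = 1.66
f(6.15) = 43.97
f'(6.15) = 13.30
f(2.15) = 6.77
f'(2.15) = 5.30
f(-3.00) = 6.00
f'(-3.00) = -5.00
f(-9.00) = 72.00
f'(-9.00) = -17.00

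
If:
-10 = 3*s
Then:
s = -10/3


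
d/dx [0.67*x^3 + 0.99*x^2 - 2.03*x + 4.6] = 2.01*x^2 + 1.98*x - 2.03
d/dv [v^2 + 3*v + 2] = 2*v + 3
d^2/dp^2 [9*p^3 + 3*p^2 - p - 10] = 54*p + 6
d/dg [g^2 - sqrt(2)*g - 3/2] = 2*g - sqrt(2)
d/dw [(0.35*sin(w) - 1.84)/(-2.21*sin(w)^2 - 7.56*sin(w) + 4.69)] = (0.7735*sin(w)^2 - 8.1328*sin(w) - 12.2689)*cos(w)/(4.8841*sin(w)^4 + 33.4152*sin(w)^3 + 36.4238*sin(w)^2 - 70.9128*sin(w) + 21.9961)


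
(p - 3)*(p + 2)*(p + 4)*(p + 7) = p^4 + 10*p^3 + 11*p^2 - 94*p - 168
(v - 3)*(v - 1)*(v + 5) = v^3 + v^2 - 17*v + 15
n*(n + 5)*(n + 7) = n^3 + 12*n^2 + 35*n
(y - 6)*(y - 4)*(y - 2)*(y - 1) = y^4 - 13*y^3 + 56*y^2 - 92*y + 48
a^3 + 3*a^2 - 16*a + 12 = (a - 2)*(a - 1)*(a + 6)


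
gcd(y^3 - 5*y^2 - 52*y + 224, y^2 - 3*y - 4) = y - 4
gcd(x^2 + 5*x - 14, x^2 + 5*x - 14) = x^2 + 5*x - 14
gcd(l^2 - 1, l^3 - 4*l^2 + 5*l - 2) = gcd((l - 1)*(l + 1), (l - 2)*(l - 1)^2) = l - 1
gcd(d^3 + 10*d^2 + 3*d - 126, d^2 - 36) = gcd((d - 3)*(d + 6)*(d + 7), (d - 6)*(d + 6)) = d + 6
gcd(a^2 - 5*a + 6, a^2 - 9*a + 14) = a - 2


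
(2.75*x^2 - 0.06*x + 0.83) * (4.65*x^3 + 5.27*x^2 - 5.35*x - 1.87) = 12.7875*x^5 + 14.2135*x^4 - 11.1692*x^3 - 0.447400000000001*x^2 - 4.3283*x - 1.5521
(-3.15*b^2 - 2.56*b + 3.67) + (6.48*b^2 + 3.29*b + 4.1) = 3.33*b^2 + 0.73*b + 7.77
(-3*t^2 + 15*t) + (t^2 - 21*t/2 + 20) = -2*t^2 + 9*t/2 + 20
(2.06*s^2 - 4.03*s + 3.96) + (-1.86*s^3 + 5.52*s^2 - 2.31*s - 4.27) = -1.86*s^3 + 7.58*s^2 - 6.34*s - 0.31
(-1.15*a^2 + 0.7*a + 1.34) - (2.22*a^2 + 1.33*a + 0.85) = -3.37*a^2 - 0.63*a + 0.49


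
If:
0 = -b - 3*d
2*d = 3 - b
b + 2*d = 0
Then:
No Solution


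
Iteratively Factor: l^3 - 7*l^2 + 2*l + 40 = (l - 4)*(l^2 - 3*l - 10) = (l - 4)*(l + 2)*(l - 5)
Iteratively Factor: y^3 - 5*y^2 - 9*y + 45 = (y + 3)*(y^2 - 8*y + 15) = (y - 5)*(y + 3)*(y - 3)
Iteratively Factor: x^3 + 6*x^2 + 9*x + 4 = (x + 4)*(x^2 + 2*x + 1) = (x + 1)*(x + 4)*(x + 1)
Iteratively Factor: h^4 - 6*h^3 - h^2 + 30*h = (h - 5)*(h^3 - h^2 - 6*h) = (h - 5)*(h + 2)*(h^2 - 3*h) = h*(h - 5)*(h + 2)*(h - 3)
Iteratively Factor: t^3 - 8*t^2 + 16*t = (t)*(t^2 - 8*t + 16) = t*(t - 4)*(t - 4)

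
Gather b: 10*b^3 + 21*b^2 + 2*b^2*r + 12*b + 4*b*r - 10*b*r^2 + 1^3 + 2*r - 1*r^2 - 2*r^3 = 10*b^3 + b^2*(2*r + 21) + b*(-10*r^2 + 4*r + 12) - 2*r^3 - r^2 + 2*r + 1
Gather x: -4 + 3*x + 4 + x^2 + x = x^2 + 4*x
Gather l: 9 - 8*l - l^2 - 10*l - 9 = -l^2 - 18*l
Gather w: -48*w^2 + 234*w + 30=-48*w^2 + 234*w + 30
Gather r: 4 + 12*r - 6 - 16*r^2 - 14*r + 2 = -16*r^2 - 2*r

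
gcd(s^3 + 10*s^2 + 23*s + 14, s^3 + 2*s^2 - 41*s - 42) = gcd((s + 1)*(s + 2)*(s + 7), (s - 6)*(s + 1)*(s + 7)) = s^2 + 8*s + 7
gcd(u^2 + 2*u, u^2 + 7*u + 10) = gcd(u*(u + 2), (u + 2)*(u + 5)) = u + 2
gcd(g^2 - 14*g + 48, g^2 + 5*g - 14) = 1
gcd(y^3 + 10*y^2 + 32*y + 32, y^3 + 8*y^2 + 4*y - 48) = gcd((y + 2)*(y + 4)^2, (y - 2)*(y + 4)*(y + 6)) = y + 4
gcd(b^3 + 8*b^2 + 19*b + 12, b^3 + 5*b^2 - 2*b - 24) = b^2 + 7*b + 12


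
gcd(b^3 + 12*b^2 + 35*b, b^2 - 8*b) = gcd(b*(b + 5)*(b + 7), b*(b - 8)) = b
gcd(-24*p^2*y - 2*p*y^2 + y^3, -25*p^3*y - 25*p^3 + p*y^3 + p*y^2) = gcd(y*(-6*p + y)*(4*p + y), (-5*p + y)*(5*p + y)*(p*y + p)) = 1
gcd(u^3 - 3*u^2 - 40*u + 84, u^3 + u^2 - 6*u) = u - 2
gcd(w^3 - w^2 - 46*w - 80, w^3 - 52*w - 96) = w^2 - 6*w - 16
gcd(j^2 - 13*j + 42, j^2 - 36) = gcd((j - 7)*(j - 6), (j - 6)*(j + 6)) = j - 6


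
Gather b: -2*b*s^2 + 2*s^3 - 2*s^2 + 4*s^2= -2*b*s^2 + 2*s^3 + 2*s^2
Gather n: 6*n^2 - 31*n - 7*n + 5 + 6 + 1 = 6*n^2 - 38*n + 12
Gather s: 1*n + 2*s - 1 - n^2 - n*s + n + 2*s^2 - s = -n^2 + 2*n + 2*s^2 + s*(1 - n) - 1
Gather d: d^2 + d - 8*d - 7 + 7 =d^2 - 7*d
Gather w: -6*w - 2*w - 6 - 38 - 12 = -8*w - 56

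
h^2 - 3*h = h*(h - 3)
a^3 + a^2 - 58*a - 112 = (a - 8)*(a + 2)*(a + 7)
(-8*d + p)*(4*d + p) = -32*d^2 - 4*d*p + p^2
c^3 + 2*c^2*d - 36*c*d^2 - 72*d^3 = (c - 6*d)*(c + 2*d)*(c + 6*d)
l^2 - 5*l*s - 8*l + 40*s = (l - 8)*(l - 5*s)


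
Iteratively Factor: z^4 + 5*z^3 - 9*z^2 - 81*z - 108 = (z + 3)*(z^3 + 2*z^2 - 15*z - 36) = (z + 3)^2*(z^2 - z - 12) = (z - 4)*(z + 3)^2*(z + 3)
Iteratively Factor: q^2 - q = (q - 1)*(q)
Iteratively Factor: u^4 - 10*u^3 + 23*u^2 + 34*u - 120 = (u - 5)*(u^3 - 5*u^2 - 2*u + 24) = (u - 5)*(u - 3)*(u^2 - 2*u - 8) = (u - 5)*(u - 4)*(u - 3)*(u + 2)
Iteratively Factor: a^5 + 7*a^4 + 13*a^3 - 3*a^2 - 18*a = (a + 3)*(a^4 + 4*a^3 + a^2 - 6*a) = (a + 2)*(a + 3)*(a^3 + 2*a^2 - 3*a) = (a - 1)*(a + 2)*(a + 3)*(a^2 + 3*a) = (a - 1)*(a + 2)*(a + 3)^2*(a)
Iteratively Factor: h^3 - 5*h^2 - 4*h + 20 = (h - 2)*(h^2 - 3*h - 10) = (h - 5)*(h - 2)*(h + 2)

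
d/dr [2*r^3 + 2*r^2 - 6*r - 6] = 6*r^2 + 4*r - 6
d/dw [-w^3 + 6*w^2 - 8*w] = -3*w^2 + 12*w - 8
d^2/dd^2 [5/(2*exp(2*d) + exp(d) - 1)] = 5*(2*(4*exp(d) + 1)^2*exp(d) - (8*exp(d) + 1)*(2*exp(2*d) + exp(d) - 1))*exp(d)/(2*exp(2*d) + exp(d) - 1)^3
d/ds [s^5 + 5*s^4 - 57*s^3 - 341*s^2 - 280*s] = 5*s^4 + 20*s^3 - 171*s^2 - 682*s - 280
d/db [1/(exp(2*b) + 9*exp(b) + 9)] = (-2*exp(b) - 9)*exp(b)/(exp(2*b) + 9*exp(b) + 9)^2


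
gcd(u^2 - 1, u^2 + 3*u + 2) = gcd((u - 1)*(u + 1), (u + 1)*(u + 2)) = u + 1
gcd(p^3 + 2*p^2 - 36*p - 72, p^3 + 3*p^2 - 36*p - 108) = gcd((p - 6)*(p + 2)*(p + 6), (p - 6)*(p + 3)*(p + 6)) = p^2 - 36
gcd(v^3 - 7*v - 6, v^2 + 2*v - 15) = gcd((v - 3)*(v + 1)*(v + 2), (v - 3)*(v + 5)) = v - 3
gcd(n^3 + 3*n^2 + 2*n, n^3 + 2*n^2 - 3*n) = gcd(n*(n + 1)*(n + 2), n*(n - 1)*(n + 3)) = n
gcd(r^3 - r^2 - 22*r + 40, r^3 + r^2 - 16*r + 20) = r^2 + 3*r - 10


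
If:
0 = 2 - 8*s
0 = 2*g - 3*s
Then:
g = 3/8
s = 1/4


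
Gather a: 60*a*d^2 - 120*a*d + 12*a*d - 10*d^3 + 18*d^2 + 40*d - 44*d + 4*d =a*(60*d^2 - 108*d) - 10*d^3 + 18*d^2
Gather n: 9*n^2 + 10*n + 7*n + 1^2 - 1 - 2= 9*n^2 + 17*n - 2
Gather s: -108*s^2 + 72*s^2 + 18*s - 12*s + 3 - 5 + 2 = -36*s^2 + 6*s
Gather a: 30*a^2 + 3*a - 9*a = 30*a^2 - 6*a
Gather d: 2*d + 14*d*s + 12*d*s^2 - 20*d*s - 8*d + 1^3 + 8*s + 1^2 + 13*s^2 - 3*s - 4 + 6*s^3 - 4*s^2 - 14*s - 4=d*(12*s^2 - 6*s - 6) + 6*s^3 + 9*s^2 - 9*s - 6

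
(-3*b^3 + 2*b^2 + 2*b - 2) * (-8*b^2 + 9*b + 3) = 24*b^5 - 43*b^4 - 7*b^3 + 40*b^2 - 12*b - 6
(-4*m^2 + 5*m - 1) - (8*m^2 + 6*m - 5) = -12*m^2 - m + 4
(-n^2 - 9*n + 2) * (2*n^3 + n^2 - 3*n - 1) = -2*n^5 - 19*n^4 - 2*n^3 + 30*n^2 + 3*n - 2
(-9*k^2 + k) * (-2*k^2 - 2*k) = 18*k^4 + 16*k^3 - 2*k^2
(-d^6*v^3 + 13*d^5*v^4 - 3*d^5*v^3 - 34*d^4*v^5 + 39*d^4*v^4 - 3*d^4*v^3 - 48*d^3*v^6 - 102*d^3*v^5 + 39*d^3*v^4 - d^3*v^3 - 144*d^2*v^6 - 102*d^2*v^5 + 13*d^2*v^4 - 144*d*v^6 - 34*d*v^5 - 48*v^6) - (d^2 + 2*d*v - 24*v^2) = -d^6*v^3 + 13*d^5*v^4 - 3*d^5*v^3 - 34*d^4*v^5 + 39*d^4*v^4 - 3*d^4*v^3 - 48*d^3*v^6 - 102*d^3*v^5 + 39*d^3*v^4 - d^3*v^3 - 144*d^2*v^6 - 102*d^2*v^5 + 13*d^2*v^4 - d^2 - 144*d*v^6 - 34*d*v^5 - 2*d*v - 48*v^6 + 24*v^2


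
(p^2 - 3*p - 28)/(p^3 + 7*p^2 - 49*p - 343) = (p + 4)/(p^2 + 14*p + 49)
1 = 1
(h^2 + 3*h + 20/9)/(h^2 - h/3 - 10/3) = (h + 4/3)/(h - 2)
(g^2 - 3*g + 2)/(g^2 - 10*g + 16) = (g - 1)/(g - 8)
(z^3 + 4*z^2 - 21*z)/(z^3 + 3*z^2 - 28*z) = (z - 3)/(z - 4)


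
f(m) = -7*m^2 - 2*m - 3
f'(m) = -14*m - 2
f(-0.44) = -3.48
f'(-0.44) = 4.16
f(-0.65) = -4.66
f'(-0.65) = 7.10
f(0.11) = -3.30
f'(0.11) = -3.54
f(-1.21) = -10.83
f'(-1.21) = 14.94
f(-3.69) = -90.93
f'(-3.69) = 49.66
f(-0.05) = -2.92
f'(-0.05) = -1.30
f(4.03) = -124.75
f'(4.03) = -58.42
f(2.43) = -49.19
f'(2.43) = -36.02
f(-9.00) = -552.00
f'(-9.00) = 124.00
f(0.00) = -3.00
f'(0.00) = -2.00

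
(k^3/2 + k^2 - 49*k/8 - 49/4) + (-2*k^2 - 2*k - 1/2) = k^3/2 - k^2 - 65*k/8 - 51/4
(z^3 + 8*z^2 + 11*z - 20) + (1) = z^3 + 8*z^2 + 11*z - 19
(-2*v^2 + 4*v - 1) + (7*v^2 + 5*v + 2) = 5*v^2 + 9*v + 1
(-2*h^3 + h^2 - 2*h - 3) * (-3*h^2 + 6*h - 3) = 6*h^5 - 15*h^4 + 18*h^3 - 6*h^2 - 12*h + 9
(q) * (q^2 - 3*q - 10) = q^3 - 3*q^2 - 10*q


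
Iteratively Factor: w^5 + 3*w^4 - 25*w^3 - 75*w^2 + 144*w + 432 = (w + 4)*(w^4 - w^3 - 21*w^2 + 9*w + 108) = (w + 3)*(w + 4)*(w^3 - 4*w^2 - 9*w + 36) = (w - 4)*(w + 3)*(w + 4)*(w^2 - 9) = (w - 4)*(w - 3)*(w + 3)*(w + 4)*(w + 3)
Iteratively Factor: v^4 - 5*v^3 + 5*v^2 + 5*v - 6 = (v + 1)*(v^3 - 6*v^2 + 11*v - 6) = (v - 3)*(v + 1)*(v^2 - 3*v + 2) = (v - 3)*(v - 1)*(v + 1)*(v - 2)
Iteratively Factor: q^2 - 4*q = (q - 4)*(q)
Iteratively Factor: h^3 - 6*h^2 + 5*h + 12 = (h - 3)*(h^2 - 3*h - 4) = (h - 3)*(h + 1)*(h - 4)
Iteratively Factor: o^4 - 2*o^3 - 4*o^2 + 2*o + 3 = (o - 1)*(o^3 - o^2 - 5*o - 3) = (o - 3)*(o - 1)*(o^2 + 2*o + 1) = (o - 3)*(o - 1)*(o + 1)*(o + 1)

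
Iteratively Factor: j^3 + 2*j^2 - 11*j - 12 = (j - 3)*(j^2 + 5*j + 4) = (j - 3)*(j + 4)*(j + 1)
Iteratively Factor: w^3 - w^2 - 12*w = (w + 3)*(w^2 - 4*w) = (w - 4)*(w + 3)*(w)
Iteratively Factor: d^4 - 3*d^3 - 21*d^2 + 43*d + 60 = (d - 5)*(d^3 + 2*d^2 - 11*d - 12) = (d - 5)*(d + 1)*(d^2 + d - 12) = (d - 5)*(d + 1)*(d + 4)*(d - 3)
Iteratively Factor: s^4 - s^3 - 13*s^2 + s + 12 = (s + 3)*(s^3 - 4*s^2 - s + 4) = (s - 1)*(s + 3)*(s^2 - 3*s - 4) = (s - 1)*(s + 1)*(s + 3)*(s - 4)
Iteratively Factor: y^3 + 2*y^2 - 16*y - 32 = (y + 4)*(y^2 - 2*y - 8) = (y - 4)*(y + 4)*(y + 2)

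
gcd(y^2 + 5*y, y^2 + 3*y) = y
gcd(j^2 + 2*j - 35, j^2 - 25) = j - 5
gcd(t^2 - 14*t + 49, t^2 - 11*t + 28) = t - 7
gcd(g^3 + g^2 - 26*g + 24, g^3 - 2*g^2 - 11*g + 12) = g^2 - 5*g + 4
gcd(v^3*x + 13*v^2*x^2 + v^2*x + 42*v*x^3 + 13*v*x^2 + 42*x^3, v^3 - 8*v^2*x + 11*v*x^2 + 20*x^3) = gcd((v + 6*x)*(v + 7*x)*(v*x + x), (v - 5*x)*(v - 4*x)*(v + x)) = 1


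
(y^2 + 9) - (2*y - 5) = y^2 - 2*y + 14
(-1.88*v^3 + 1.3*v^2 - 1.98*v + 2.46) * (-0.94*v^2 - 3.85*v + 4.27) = 1.7672*v^5 + 6.016*v^4 - 11.1714*v^3 + 10.8616*v^2 - 17.9256*v + 10.5042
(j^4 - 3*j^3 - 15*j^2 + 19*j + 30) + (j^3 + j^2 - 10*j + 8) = j^4 - 2*j^3 - 14*j^2 + 9*j + 38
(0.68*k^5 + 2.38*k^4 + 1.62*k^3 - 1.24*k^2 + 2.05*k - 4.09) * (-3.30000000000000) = -2.244*k^5 - 7.854*k^4 - 5.346*k^3 + 4.092*k^2 - 6.765*k + 13.497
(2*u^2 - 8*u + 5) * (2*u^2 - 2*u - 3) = 4*u^4 - 20*u^3 + 20*u^2 + 14*u - 15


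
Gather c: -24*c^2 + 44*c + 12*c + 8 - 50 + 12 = -24*c^2 + 56*c - 30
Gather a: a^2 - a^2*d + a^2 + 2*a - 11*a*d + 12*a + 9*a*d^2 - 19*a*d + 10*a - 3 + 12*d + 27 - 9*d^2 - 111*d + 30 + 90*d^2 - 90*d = a^2*(2 - d) + a*(9*d^2 - 30*d + 24) + 81*d^2 - 189*d + 54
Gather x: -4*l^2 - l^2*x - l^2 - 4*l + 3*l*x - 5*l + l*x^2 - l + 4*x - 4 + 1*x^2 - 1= -5*l^2 - 10*l + x^2*(l + 1) + x*(-l^2 + 3*l + 4) - 5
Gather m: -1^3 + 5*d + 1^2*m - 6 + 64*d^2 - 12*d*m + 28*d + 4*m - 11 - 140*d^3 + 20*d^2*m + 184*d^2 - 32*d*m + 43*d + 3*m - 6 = -140*d^3 + 248*d^2 + 76*d + m*(20*d^2 - 44*d + 8) - 24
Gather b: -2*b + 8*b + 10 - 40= 6*b - 30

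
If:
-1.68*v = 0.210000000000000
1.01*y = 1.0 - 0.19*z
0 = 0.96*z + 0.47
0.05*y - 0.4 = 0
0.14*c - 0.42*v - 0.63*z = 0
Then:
No Solution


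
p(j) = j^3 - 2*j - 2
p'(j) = 3*j^2 - 2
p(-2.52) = -12.96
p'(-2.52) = 17.05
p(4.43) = 76.08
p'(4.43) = 56.87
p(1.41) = -2.02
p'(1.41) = 3.96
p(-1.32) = -1.66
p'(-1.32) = 3.23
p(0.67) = -3.04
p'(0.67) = -0.65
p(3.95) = 51.73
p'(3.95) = 44.81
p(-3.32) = -31.95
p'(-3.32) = 31.07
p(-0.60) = -1.02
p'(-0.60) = -0.92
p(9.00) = 709.00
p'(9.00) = 241.00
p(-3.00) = -23.00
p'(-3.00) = 25.00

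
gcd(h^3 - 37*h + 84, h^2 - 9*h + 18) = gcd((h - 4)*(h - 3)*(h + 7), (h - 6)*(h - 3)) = h - 3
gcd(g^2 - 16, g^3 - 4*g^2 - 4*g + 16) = g - 4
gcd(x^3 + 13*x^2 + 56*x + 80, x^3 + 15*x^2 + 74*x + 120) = x^2 + 9*x + 20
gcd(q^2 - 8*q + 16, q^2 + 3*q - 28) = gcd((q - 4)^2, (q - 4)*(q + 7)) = q - 4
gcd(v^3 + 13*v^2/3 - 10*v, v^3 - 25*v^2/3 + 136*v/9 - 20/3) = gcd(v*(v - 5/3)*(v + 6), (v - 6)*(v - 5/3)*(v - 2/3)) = v - 5/3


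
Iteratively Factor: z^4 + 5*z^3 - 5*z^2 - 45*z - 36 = (z + 4)*(z^3 + z^2 - 9*z - 9) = (z - 3)*(z + 4)*(z^2 + 4*z + 3) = (z - 3)*(z + 1)*(z + 4)*(z + 3)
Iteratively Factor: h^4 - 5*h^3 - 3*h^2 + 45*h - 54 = (h - 3)*(h^3 - 2*h^2 - 9*h + 18) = (h - 3)^2*(h^2 + h - 6) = (h - 3)^2*(h - 2)*(h + 3)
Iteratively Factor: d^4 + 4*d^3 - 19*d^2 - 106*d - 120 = (d - 5)*(d^3 + 9*d^2 + 26*d + 24) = (d - 5)*(d + 2)*(d^2 + 7*d + 12) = (d - 5)*(d + 2)*(d + 4)*(d + 3)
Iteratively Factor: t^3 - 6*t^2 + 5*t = (t - 1)*(t^2 - 5*t) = t*(t - 1)*(t - 5)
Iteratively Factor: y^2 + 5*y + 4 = (y + 1)*(y + 4)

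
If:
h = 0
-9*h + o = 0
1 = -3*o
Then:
No Solution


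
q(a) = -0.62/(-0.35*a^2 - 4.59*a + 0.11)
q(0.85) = 0.15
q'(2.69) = -0.02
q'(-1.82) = -0.04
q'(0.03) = -3642.55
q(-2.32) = -0.07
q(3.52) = 0.03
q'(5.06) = -0.00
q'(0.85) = -0.20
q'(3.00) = -0.01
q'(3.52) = -0.01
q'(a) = -0.62*(0.7*a + 4.59)/(-0.35*a^2 - 4.59*a + 0.11)^2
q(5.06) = 0.02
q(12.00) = 0.01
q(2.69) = 0.04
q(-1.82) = -0.08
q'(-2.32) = -0.02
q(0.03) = 22.13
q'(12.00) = -0.00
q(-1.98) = -0.08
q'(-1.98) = -0.03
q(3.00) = 0.04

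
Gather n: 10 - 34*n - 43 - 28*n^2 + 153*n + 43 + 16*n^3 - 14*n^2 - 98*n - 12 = 16*n^3 - 42*n^2 + 21*n - 2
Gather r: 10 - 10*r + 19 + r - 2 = 27 - 9*r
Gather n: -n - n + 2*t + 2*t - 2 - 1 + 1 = -2*n + 4*t - 2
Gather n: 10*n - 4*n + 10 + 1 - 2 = 6*n + 9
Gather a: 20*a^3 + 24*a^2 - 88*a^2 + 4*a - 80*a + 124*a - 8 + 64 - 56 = 20*a^3 - 64*a^2 + 48*a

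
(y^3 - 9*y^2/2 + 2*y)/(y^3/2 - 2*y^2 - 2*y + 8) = y*(2*y - 1)/(y^2 - 4)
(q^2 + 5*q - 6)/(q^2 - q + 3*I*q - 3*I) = (q + 6)/(q + 3*I)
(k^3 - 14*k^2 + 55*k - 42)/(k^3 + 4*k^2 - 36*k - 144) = (k^2 - 8*k + 7)/(k^2 + 10*k + 24)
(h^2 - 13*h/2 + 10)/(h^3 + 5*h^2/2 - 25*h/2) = (h - 4)/(h*(h + 5))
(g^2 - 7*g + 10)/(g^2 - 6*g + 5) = (g - 2)/(g - 1)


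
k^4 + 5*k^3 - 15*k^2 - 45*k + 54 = (k - 3)*(k - 1)*(k + 3)*(k + 6)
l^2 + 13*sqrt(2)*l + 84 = (l + 6*sqrt(2))*(l + 7*sqrt(2))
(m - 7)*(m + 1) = m^2 - 6*m - 7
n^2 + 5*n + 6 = (n + 2)*(n + 3)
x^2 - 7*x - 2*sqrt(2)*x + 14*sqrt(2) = (x - 7)*(x - 2*sqrt(2))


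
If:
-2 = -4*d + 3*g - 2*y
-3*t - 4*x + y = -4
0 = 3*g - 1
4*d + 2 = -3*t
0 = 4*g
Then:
No Solution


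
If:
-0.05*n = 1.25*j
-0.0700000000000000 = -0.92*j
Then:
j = 0.08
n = -1.90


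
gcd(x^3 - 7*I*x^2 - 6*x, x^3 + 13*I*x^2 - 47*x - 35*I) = 1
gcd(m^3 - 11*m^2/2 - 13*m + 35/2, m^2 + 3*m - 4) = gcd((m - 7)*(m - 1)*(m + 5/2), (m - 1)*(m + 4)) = m - 1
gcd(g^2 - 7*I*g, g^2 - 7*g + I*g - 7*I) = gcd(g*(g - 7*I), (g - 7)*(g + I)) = 1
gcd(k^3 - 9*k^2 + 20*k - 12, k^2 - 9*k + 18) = k - 6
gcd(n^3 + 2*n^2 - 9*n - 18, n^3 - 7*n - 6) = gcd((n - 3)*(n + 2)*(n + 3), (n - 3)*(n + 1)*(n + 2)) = n^2 - n - 6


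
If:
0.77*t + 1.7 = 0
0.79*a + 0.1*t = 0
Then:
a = 0.28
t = -2.21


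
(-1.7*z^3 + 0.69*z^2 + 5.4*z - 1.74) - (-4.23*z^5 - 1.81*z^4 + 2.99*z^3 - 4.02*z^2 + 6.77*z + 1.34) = 4.23*z^5 + 1.81*z^4 - 4.69*z^3 + 4.71*z^2 - 1.37*z - 3.08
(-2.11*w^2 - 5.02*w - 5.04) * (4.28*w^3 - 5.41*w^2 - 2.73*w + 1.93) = -9.0308*w^5 - 10.0705*w^4 + 11.3473*w^3 + 36.8987*w^2 + 4.0706*w - 9.7272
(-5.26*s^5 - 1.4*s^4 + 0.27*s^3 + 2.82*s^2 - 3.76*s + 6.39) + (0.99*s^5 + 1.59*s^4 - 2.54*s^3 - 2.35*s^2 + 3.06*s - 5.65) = -4.27*s^5 + 0.19*s^4 - 2.27*s^3 + 0.47*s^2 - 0.7*s + 0.739999999999999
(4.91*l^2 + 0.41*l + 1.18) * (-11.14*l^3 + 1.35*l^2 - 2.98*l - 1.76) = -54.6974*l^5 + 2.0611*l^4 - 27.2235*l^3 - 8.2704*l^2 - 4.238*l - 2.0768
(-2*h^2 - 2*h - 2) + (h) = -2*h^2 - h - 2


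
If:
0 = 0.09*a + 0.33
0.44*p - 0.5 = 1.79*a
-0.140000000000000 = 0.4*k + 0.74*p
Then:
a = -3.67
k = 25.14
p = -13.78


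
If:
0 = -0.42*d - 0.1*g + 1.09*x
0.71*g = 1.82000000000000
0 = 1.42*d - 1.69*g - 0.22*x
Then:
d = 3.28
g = 2.56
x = 1.50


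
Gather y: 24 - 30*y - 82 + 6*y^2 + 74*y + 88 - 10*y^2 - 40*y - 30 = -4*y^2 + 4*y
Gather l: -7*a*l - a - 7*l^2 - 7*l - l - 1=-a - 7*l^2 + l*(-7*a - 8) - 1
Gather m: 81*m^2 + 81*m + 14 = 81*m^2 + 81*m + 14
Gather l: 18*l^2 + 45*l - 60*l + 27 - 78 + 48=18*l^2 - 15*l - 3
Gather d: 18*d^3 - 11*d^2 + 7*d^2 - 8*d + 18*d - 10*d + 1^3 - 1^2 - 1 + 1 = 18*d^3 - 4*d^2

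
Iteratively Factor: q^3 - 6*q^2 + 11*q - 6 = (q - 3)*(q^2 - 3*q + 2) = (q - 3)*(q - 1)*(q - 2)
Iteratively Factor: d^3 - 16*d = (d)*(d^2 - 16) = d*(d - 4)*(d + 4)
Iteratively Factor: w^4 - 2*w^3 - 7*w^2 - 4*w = (w + 1)*(w^3 - 3*w^2 - 4*w) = w*(w + 1)*(w^2 - 3*w - 4) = w*(w + 1)^2*(w - 4)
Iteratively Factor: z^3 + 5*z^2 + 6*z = (z)*(z^2 + 5*z + 6) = z*(z + 2)*(z + 3)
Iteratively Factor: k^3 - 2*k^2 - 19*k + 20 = (k - 5)*(k^2 + 3*k - 4) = (k - 5)*(k + 4)*(k - 1)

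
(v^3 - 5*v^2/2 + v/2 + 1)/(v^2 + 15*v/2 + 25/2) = (2*v^3 - 5*v^2 + v + 2)/(2*v^2 + 15*v + 25)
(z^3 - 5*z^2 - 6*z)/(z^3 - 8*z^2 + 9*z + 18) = z/(z - 3)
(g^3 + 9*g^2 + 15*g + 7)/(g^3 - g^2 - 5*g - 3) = (g + 7)/(g - 3)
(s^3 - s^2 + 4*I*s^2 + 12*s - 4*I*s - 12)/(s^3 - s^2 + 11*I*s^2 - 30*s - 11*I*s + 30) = (s - 2*I)/(s + 5*I)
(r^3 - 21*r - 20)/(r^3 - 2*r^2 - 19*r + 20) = (r + 1)/(r - 1)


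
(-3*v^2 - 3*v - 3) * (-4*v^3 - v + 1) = 12*v^5 + 12*v^4 + 15*v^3 - 3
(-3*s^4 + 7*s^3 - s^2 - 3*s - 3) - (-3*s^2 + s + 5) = -3*s^4 + 7*s^3 + 2*s^2 - 4*s - 8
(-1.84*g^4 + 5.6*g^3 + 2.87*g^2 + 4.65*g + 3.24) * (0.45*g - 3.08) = -0.828*g^5 + 8.1872*g^4 - 15.9565*g^3 - 6.7471*g^2 - 12.864*g - 9.9792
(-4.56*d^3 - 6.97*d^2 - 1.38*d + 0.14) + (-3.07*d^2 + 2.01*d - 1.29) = -4.56*d^3 - 10.04*d^2 + 0.63*d - 1.15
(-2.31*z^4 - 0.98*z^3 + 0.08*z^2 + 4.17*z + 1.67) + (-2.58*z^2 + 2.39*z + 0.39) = -2.31*z^4 - 0.98*z^3 - 2.5*z^2 + 6.56*z + 2.06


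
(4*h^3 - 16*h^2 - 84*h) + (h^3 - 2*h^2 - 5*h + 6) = 5*h^3 - 18*h^2 - 89*h + 6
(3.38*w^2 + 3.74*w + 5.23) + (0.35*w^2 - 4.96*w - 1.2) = 3.73*w^2 - 1.22*w + 4.03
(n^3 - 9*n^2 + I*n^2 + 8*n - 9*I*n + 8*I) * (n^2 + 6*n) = n^5 - 3*n^4 + I*n^4 - 46*n^3 - 3*I*n^3 + 48*n^2 - 46*I*n^2 + 48*I*n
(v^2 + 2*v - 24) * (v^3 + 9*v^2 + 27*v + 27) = v^5 + 11*v^4 + 21*v^3 - 135*v^2 - 594*v - 648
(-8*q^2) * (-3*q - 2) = 24*q^3 + 16*q^2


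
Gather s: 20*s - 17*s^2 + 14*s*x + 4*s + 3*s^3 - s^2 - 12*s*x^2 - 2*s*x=3*s^3 - 18*s^2 + s*(-12*x^2 + 12*x + 24)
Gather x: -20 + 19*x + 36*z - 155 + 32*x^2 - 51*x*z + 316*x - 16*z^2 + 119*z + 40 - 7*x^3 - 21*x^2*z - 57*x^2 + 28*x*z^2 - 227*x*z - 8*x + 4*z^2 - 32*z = -7*x^3 + x^2*(-21*z - 25) + x*(28*z^2 - 278*z + 327) - 12*z^2 + 123*z - 135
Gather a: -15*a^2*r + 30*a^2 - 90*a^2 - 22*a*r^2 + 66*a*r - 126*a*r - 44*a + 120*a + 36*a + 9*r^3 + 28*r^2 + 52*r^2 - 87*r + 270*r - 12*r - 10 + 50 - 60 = a^2*(-15*r - 60) + a*(-22*r^2 - 60*r + 112) + 9*r^3 + 80*r^2 + 171*r - 20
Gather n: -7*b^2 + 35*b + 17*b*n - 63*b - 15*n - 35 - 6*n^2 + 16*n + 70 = -7*b^2 - 28*b - 6*n^2 + n*(17*b + 1) + 35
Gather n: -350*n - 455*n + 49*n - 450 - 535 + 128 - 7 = -756*n - 864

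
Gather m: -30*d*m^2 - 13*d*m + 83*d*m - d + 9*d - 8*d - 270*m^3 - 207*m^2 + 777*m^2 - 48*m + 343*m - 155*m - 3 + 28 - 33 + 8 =-270*m^3 + m^2*(570 - 30*d) + m*(70*d + 140)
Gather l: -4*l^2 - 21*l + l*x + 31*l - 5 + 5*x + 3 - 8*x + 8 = -4*l^2 + l*(x + 10) - 3*x + 6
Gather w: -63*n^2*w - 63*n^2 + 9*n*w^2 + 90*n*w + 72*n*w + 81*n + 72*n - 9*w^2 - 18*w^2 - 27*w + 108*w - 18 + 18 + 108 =-63*n^2 + 153*n + w^2*(9*n - 27) + w*(-63*n^2 + 162*n + 81) + 108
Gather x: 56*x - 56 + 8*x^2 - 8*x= 8*x^2 + 48*x - 56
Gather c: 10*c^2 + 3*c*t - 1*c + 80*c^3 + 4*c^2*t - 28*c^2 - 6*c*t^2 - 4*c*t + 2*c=80*c^3 + c^2*(4*t - 18) + c*(-6*t^2 - t + 1)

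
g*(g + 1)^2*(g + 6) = g^4 + 8*g^3 + 13*g^2 + 6*g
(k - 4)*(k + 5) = k^2 + k - 20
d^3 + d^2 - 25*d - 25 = (d - 5)*(d + 1)*(d + 5)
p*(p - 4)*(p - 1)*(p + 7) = p^4 + 2*p^3 - 31*p^2 + 28*p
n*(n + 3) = n^2 + 3*n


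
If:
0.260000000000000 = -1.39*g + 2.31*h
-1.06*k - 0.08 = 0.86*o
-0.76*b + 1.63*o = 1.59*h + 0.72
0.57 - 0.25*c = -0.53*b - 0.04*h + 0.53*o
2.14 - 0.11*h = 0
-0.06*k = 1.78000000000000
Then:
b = 36.58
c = 5.61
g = 32.14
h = 19.45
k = -29.67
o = 36.47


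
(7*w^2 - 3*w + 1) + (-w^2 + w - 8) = 6*w^2 - 2*w - 7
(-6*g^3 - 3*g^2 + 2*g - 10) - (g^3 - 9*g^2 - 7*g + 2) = -7*g^3 + 6*g^2 + 9*g - 12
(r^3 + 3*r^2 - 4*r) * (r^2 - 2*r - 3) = r^5 + r^4 - 13*r^3 - r^2 + 12*r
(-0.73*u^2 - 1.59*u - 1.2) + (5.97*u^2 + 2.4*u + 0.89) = 5.24*u^2 + 0.81*u - 0.31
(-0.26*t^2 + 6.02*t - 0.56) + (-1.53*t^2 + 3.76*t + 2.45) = -1.79*t^2 + 9.78*t + 1.89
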